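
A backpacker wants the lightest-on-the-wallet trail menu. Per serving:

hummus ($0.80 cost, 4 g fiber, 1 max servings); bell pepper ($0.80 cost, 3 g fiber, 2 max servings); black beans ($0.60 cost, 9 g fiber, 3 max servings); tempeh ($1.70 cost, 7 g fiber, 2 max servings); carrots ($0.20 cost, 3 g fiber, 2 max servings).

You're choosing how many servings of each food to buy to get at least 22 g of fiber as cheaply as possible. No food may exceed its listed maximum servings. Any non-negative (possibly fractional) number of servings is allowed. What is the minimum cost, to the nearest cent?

$1.47

Cost per g of fiber: black beans $0.0667, carrots $0.0667, hummus $0.2000, tempeh $0.2429, bell pepper $0.2667.
Take 2.444 servings of black beans: +22.0 g fiber for $1.47 (total $1.47, still need 0.0 g).
Filling from the cheapest source first is optimal under one linear minimum: $1.47.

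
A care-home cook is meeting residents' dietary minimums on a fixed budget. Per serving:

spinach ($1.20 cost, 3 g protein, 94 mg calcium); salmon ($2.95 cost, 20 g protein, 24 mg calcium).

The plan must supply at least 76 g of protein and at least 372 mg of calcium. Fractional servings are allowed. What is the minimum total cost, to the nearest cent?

$13.56

This is a tiny linear program; its minimum lies at a vertex of the feasible set. List the vertices and price them.
spinach only: max(76/3, 372/94) = 25.33 servings → $30.40.
salmon only: max(76/20, 372/24) = 15.5 servings → $45.73.
spinach + salmon with both tight: 3.106 servings and 3.334 servings → $13.56.
The minimum over all feasible corners is $13.56.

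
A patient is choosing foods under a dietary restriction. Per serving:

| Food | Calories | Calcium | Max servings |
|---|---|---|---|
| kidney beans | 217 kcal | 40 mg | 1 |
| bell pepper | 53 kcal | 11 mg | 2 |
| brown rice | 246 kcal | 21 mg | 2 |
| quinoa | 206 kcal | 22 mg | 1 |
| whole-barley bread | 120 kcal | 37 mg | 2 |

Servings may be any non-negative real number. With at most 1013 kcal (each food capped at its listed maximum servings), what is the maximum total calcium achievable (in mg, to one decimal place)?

178.8 mg

Calcium per kcal: whole-barley bread 0.3083, bell pepper 0.2075, kidney beans 0.1843, quinoa 0.1068, brown rice 0.08537.
Take 2 servings of whole-barley bread: uses 240 kcal, +74.0 mg calcium (running total 74.0 mg).
Take 2 servings of bell pepper: uses 106 kcal, +22.0 mg calcium (running total 96.0 mg).
Take 1 serving of kidney beans: uses 217 kcal, +40.0 mg calcium (running total 136.0 mg).
Take 1 serving of quinoa: uses 206 kcal, +22.0 mg calcium (running total 158.0 mg).
Take 0.9919 servings of brown rice: uses 244 kcal, +20.8 mg calcium (running total 178.8 mg).
Greedy by best ratio exhausts the calories allowance optimally: 178.8 mg.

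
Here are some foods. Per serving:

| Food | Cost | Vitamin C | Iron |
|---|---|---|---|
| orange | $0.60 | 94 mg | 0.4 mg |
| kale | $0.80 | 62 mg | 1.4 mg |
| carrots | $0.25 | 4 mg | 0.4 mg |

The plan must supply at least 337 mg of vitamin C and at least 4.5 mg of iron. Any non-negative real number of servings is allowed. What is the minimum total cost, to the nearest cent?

$3.24

Minimising a linear cost over {vitamin C ≥ 337, iron ≥ 4.5, servings ≥ 0} — the optimum is at a vertex, using one or two foods.
orange only: max(337/94, 4.5/0.4) = 11.25 servings → $6.75.
kale only: max(337/62, 4.5/1.4) = 5.435 servings → $4.35.
carrots only: max(337/4, 4.5/0.4) = 84.25 servings → $21.06.
orange + kale with both tight: 1.805 servings and 2.699 servings → $3.24.
orange + carrots with both tight: 3.244 servings and 8.006 servings → $3.95.
kale + carrots: intersection lies outside the first quadrant.
So the least-cost plan costs $3.24.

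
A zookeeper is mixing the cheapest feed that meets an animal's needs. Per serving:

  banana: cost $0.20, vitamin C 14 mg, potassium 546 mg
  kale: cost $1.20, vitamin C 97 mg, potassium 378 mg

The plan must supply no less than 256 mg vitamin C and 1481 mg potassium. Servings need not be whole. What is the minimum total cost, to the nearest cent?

banana only: max(256/14, 1481/546) = 18.29 servings → $3.66.
kale only: max(256/97, 1481/378) = 3.918 servings → $4.70.
banana + kale with both tight: 0.9836 servings and 2.497 servings → $3.19.
So the least-cost plan costs $3.19.

$3.19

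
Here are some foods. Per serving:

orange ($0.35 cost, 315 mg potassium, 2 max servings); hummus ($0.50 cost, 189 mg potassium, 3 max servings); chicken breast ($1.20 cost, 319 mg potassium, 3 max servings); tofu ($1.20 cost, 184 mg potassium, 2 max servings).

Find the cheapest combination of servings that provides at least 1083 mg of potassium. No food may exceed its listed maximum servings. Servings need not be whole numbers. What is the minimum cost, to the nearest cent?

Cost per mg of potassium: orange $0.0011, hummus $0.0026, chicken breast $0.0038, tofu $0.0065.
Take 2 servings of orange: +630.0 mg potassium for $0.70 (total $0.70, still need 453.0 mg).
Take 2.397 servings of hummus: +453.0 mg potassium for $1.20 (total $1.90, still need 0.0 mg).
Filling from the cheapest source first is optimal under one linear minimum: $1.90.

$1.90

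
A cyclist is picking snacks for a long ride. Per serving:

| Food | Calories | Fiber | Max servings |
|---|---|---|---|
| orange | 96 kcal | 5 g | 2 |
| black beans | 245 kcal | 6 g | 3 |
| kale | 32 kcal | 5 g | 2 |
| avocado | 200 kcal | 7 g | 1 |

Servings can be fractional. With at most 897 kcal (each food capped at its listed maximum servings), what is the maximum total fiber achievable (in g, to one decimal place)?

37.8 g

Fiber per kcal: kale 0.1562, orange 0.05208, avocado 0.035, black beans 0.02449.
Take 2 servings of kale: uses 64 kcal, +10.0 g fiber (running total 10.0 g).
Take 2 servings of orange: uses 192 kcal, +10.0 g fiber (running total 20.0 g).
Take 1 serving of avocado: uses 200 kcal, +7.0 g fiber (running total 27.0 g).
Take 1.8 servings of black beans: uses 441 kcal, +10.8 g fiber (running total 37.8 g).
Filling greedily by fiber-per-kcal is optimal for one linear limit, giving 37.8 g.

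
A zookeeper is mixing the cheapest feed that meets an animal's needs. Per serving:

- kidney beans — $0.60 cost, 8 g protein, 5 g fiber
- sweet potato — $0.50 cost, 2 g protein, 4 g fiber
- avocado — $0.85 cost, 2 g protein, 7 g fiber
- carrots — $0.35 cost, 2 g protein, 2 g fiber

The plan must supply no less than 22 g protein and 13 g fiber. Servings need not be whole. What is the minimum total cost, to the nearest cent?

$1.65

This is a tiny linear program; its minimum lies at a vertex of the feasible set. List the vertices and price them.
kidney beans only: max(22/8, 13/5) = 2.75 servings → $1.65.
sweet potato only: max(22/2, 13/4) = 11 servings → $5.50.
avocado only: max(22/2, 13/7) = 11 servings → $9.35.
carrots only: max(22/2, 13/2) = 11 servings → $3.85.
kidney beans + sweet potato: intersection lies outside the first quadrant.
kidney beans + avocado with both targets exact would need a negative amount; discard.
kidney beans + carrots: the both-tight solution has a negative serving — not a feasible corner.
sweet potato + avocado with both targets exact would need a negative amount; discard.
sweet potato + carrots: the both-tight solution has a negative serving — not a feasible corner.
avocado + carrots: the both-tight solution has a negative serving — not a feasible corner.
So the least-cost plan costs $1.65.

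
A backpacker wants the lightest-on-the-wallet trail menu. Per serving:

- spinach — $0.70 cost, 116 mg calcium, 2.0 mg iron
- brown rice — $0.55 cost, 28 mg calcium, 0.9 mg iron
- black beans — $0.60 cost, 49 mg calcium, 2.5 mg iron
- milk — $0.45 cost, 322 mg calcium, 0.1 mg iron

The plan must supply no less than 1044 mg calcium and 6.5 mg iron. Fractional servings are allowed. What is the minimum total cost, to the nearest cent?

$2.78

Two binding constraints pin down two serving amounts, so the optimal mix uses at most two foods. The candidates are each food alone (scaled to the tighter of calcium/iron) and each pair with both constraints tight.
spinach only: max(1044/116, 6.5/2.0) = 9 servings → $6.30.
brown rice only: max(1044/28, 6.5/0.9) = 37.29 servings → $20.51.
black beans only: max(1044/49, 6.5/2.5) = 21.31 servings → $12.78.
milk only: max(1044/322, 6.5/0.1) = 65 servings → $29.25.
spinach + brown rice with both targets exact would need a negative amount; discard.
spinach + black beans: the both-tight solution has a negative serving — not a feasible corner.
spinach + milk with both tight: 3.145 servings and 2.109 servings → $3.15.
brown rice + black beans: intersection lies outside the first quadrant.
brown rice + milk with both tight: 6.929 servings and 2.64 servings → $5.00.
black beans + milk with both tight: 2.485 servings and 2.864 servings → $2.78.
The minimum over all feasible corners is $2.78.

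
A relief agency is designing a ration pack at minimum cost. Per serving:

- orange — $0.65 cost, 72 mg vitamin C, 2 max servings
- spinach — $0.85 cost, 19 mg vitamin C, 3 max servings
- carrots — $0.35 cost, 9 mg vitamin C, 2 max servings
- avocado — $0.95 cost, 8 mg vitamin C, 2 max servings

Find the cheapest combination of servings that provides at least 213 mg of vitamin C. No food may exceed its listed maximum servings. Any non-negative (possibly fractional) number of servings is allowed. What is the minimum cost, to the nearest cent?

Cost per mg of vitamin C: orange $0.0090, carrots $0.0389, spinach $0.0447, avocado $0.1187.
Take 2 servings of orange: +144.0 mg vitamin C for $1.30 (total $1.30, still need 69.0 mg).
Take 2 servings of carrots: +18.0 mg vitamin C for $0.70 (total $2.00, still need 51.0 mg).
Take 2.684 servings of spinach: +51.0 mg vitamin C for $2.28 (total $4.28, still need 0.0 mg).
Filling from the cheapest source first is optimal under one linear minimum: $4.28.

$4.28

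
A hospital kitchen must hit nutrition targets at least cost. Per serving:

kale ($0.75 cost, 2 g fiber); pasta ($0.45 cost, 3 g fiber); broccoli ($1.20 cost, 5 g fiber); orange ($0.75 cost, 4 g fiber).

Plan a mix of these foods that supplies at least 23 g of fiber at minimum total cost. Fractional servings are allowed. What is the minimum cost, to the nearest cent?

Cost per g of fiber: pasta $0.1500, orange $0.1875, broccoli $0.2400, kale $0.3750.
With no serving limits, use only pasta: 23 g / 3 g = 7.667 servings × $0.45 = $3.45.

$3.45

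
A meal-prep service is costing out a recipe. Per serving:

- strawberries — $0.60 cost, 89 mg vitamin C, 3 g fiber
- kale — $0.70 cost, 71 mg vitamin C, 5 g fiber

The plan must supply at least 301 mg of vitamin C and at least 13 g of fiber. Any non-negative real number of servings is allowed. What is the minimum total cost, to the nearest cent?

Minimising a linear cost over {vitamin C ≥ 301, fiber ≥ 13, servings ≥ 0} — the optimum is at a vertex, using one or two foods.
strawberries only: max(301/89, 13/3) = 4.333 servings → $2.60.
kale only: max(301/71, 13/5) = 4.239 servings → $2.97.
strawberries + kale with both tight: 2.509 servings and 1.095 servings → $2.27.
Cheapest feasible corner: $2.27.

$2.27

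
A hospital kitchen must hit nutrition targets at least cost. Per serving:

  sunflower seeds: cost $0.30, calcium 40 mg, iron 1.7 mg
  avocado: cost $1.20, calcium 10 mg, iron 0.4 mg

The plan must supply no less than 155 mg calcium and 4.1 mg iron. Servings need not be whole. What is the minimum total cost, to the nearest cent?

$1.16

sunflower seeds only: max(155/40, 4.1/1.7) = 3.875 servings → $1.16.
avocado only: max(155/10, 4.1/0.4) = 15.5 servings → $18.60.
sunflower seeds + avocado: intersection lies outside the first quadrant.
So the least-cost plan costs $1.16.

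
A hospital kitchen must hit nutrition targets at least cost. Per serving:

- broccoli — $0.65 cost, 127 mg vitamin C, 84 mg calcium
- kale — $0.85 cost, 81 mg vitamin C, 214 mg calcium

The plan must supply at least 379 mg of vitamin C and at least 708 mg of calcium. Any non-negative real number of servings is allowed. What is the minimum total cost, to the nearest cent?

$3.18

broccoli only: max(379/127, 708/84) = 8.429 servings → $5.48.
kale only: max(379/81, 708/214) = 4.679 servings → $3.98.
broccoli + kale with both tight: 1.166 servings and 2.851 servings → $3.18.
The minimum over all feasible corners is $3.18.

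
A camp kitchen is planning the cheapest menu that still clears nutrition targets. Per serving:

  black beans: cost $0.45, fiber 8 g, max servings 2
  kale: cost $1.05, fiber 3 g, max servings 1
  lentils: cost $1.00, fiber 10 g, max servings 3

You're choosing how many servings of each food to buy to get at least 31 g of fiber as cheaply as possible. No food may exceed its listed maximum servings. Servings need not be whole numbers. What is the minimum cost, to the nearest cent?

$2.40

Cost per g of fiber: black beans $0.0563, lentils $0.1000, kale $0.3500.
Take 2 servings of black beans: +16.0 g fiber for $0.90 (total $0.90, still need 15.0 g).
Take 1.5 servings of lentils: +15.0 g fiber for $1.50 (total $2.40, still need 0.0 g).
Greedy by cheapest-per-g is optimal for a single linear constraint, so the minimum cost is $2.40.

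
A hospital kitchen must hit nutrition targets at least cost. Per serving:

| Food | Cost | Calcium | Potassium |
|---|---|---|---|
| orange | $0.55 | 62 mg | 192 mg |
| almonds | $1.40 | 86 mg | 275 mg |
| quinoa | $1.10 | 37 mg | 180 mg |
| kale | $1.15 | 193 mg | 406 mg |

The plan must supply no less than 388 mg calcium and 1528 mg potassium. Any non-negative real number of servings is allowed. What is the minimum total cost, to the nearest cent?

Two binding constraints pin down two serving amounts, so the optimal mix uses at most two foods. The candidates are each food alone (scaled to the tighter of calcium/potassium) and each pair with both constraints tight.
orange only: max(388/62, 1528/192) = 7.958 servings → $4.38.
almonds only: max(388/86, 1528/275) = 5.556 servings → $7.78.
quinoa only: max(388/37, 1528/180) = 10.49 servings → $11.54.
kale only: max(388/193, 1528/406) = 3.764 servings → $4.33.
orange + almonds: the both-tight solution has a negative serving — not a feasible corner.
orange + quinoa with both tight: 3.28 servings and 4.99 servings → $7.29.
orange + kale: intersection lies outside the first quadrant.
almonds + quinoa with both tight: 2.508 servings and 4.657 servings → $8.63.
almonds + kale: the both-tight solution has a negative serving — not a feasible corner.
quinoa + kale with both tight: 6.967 servings and 0.6747 servings → $8.44.
The minimum over all feasible corners is $4.33.

$4.33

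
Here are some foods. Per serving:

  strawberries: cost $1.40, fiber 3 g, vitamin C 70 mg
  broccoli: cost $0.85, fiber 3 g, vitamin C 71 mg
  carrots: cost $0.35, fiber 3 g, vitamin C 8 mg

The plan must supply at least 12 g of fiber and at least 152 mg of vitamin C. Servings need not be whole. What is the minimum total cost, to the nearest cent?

$2.35

strawberries only: max(12/3, 152/70) = 4 servings → $5.60.
broccoli only: max(12/3, 152/71) = 4 servings → $3.40.
carrots only: max(12/3, 152/8) = 19 servings → $6.65.
strawberries + broccoli: intersection lies outside the first quadrant.
strawberries + carrots with both tight: 1.935 servings and 2.065 servings → $3.43.
broccoli + carrots with both tight: 1.905 servings and 2.095 servings → $2.35.
The minimum over all feasible corners is $2.35.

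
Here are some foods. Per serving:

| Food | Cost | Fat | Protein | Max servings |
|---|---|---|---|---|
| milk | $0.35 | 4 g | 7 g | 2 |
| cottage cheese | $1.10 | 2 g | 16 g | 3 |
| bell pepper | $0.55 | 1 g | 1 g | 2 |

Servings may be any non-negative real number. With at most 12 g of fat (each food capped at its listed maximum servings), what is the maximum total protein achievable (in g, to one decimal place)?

58.5 g

Protein per g fat: cottage cheese 8, milk 1.75, bell pepper 1.
Take 3 servings of cottage cheese: uses 6 g fat, +48.0 g protein (running total 48.0 g).
Take 1.5 servings of milk: uses 6 g fat, +10.5 g protein (running total 58.5 g).
Filling greedily by protein-per-g fat is optimal for one linear limit, giving 58.5 g.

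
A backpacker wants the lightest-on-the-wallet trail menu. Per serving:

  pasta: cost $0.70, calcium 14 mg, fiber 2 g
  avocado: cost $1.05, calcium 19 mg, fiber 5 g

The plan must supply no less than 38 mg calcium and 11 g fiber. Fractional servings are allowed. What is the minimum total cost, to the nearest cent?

Two binding constraints pin down two serving amounts, so the optimal mix uses at most two foods. The candidates are each food alone (scaled to the tighter of calcium/fiber) and each pair with both constraints tight.
pasta only: max(38/14, 11/2) = 5.5 servings → $3.85.
avocado only: max(38/19, 11/5) = 2.2 servings → $2.31.
pasta + avocado: intersection lies outside the first quadrant.
So the least-cost plan costs $2.31.

$2.31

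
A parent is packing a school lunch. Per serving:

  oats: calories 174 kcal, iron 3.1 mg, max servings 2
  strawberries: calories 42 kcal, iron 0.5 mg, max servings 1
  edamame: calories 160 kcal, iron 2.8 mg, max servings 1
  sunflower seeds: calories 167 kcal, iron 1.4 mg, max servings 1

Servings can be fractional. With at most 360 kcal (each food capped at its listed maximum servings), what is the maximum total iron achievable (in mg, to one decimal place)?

Iron per kcal: oats 0.01782, edamame 0.0175, strawberries 0.0119, sunflower seeds 0.008383.
Take 2 servings of oats: uses 348 kcal, +6.2 mg iron (running total 6.2 mg).
Take 0.075 servings of edamame: uses 12 kcal, +0.2 mg iron (running total 6.4 mg).
Filling greedily by iron-per-kcal is optimal for one linear limit, giving 6.4 mg.

6.4 mg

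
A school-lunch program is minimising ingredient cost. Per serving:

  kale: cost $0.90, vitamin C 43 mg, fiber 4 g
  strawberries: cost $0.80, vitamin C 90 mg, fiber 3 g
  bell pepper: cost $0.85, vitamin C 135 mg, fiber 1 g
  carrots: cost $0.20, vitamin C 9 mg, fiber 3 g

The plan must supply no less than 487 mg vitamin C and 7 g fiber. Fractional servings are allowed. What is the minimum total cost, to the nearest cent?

$3.23

kale only: max(487/43, 7/4) = 11.33 servings → $10.19.
strawberries only: max(487/90, 7/3) = 5.411 servings → $4.33.
bell pepper only: max(487/135, 7/1) = 7 servings → $5.95.
carrots only: max(487/9, 7/3) = 54.11 servings → $10.82.
kale + strawberries with both targets exact would need a negative amount; discard.
kale + bell pepper with both tight: 0.9215 servings and 3.314 servings → $3.65.
kale + carrots: intersection lies outside the first quadrant.
strawberries + bell pepper with both tight: 1.454 servings and 2.638 servings → $3.41.
strawberries + carrots: the both-tight solution has a negative serving — not a feasible corner.
bell pepper + carrots with both tight: 3.53 servings and 1.157 servings → $3.23.
Cheapest feasible corner: $3.23.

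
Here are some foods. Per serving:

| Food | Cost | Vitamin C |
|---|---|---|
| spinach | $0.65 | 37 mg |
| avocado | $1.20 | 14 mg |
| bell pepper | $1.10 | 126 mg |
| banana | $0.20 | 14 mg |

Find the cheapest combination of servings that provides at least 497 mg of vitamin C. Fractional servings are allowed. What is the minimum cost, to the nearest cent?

$4.34

Cost per mg of vitamin C: bell pepper $0.0087, banana $0.0143, spinach $0.0176, avocado $0.0857.
With no serving limits, use only bell pepper: 497 mg / 126 mg = 3.944 servings × $1.10 = $4.34.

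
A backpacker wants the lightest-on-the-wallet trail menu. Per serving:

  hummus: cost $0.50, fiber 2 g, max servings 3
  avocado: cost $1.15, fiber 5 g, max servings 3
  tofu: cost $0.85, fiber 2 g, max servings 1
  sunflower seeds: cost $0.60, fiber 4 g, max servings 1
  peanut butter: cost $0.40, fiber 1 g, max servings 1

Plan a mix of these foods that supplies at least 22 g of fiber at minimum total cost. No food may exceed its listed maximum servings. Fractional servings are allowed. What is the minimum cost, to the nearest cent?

Cost per g of fiber: sunflower seeds $0.1500, avocado $0.2300, hummus $0.2500, peanut butter $0.4000, tofu $0.4250.
Take 1 serving of sunflower seeds: +4.0 g fiber for $0.60 (total $0.60, still need 18.0 g).
Take 3 servings of avocado: +15.0 g fiber for $3.45 (total $4.05, still need 3.0 g).
Take 1.5 servings of hummus: +3.0 g fiber for $0.75 (total $4.80, still need 0.0 g).
Greedy by cheapest-per-g is optimal for a single linear constraint, so the minimum cost is $4.80.

$4.80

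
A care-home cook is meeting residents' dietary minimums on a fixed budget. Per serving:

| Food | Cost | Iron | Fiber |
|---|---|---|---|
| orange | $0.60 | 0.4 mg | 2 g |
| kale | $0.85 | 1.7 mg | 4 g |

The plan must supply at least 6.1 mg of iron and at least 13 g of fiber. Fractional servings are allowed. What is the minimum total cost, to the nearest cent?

orange only: max(6.1/0.4, 13/2) = 15.25 servings → $9.15.
kale only: max(6.1/1.7, 13/4) = 3.588 servings → $3.05.
orange + kale: the both-tight solution has a negative serving — not a feasible corner.
The minimum over all feasible corners is $3.05.

$3.05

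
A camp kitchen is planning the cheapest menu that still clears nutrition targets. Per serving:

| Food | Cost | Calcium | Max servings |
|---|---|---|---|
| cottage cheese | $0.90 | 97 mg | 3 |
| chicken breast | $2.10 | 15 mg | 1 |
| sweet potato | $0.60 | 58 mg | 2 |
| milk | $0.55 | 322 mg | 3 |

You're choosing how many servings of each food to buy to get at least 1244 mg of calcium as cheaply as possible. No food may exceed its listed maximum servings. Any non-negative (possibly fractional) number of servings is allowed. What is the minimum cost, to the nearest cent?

$4.23

Cost per mg of calcium: milk $0.0017, cottage cheese $0.0093, sweet potato $0.0103, chicken breast $0.1400.
Take 3 servings of milk: +966.0 mg calcium for $1.65 (total $1.65, still need 278.0 mg).
Take 2.866 servings of cottage cheese: +278.0 mg calcium for $2.58 (total $4.23, still need 0.0 mg).
Greedy by cheapest-per-mg is optimal for a single linear constraint, so the minimum cost is $4.23.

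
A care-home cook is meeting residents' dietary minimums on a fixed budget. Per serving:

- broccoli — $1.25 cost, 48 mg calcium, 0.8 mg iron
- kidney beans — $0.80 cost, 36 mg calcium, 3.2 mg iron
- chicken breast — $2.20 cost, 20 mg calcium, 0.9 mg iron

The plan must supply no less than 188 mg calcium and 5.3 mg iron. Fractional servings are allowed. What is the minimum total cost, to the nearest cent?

$4.18

At the optimum either one food covers both requirements or two foods hit both targets exactly; no other combination can be cheaper.
broccoli only: max(188/48, 5.3/0.8) = 6.625 servings → $8.28.
kidney beans only: max(188/36, 5.3/3.2) = 5.222 servings → $4.18.
chicken breast only: max(188/20, 5.3/0.9) = 9.4 servings → $20.68.
broccoli + kidney beans with both tight: 3.292 servings and 0.8333 servings → $4.78.
broccoli + chicken breast with both tight: 2.324 servings and 3.824 servings → $11.32.
kidney beans + chicken breast: intersection lies outside the first quadrant.
So the least-cost plan costs $4.18.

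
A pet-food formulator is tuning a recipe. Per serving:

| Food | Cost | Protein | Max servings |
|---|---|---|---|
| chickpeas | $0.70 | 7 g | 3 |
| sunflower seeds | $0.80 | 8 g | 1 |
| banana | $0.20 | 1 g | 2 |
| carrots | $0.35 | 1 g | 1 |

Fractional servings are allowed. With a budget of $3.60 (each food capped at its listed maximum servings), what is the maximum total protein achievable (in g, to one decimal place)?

31.9 g

Protein per dollar: chickpeas 10, sunflower seeds 10, banana 5, carrots 2.857.
Take 3 servings of chickpeas: spends $2.10, +21.0 g protein (running total 21.0 g).
Take 1 serving of sunflower seeds: spends $0.80, +8.0 g protein (running total 29.0 g).
Take 2 servings of banana: spends $0.40, +2.0 g protein (running total 31.0 g).
Take 0.8571 servings of carrots: spends $0.30, +0.9 g protein (running total 31.9 g).
Filling greedily by protein-per-dollar is optimal for one linear limit, giving 31.9 g.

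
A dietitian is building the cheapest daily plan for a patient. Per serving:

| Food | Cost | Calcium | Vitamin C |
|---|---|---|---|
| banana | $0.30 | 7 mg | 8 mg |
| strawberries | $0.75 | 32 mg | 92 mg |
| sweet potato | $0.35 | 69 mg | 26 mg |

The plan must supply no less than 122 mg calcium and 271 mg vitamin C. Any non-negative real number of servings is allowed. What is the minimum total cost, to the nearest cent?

An LP optimum is at a vertex; with two nutrient constraints at most two foods are used. Check each candidate.
banana only: max(122/7, 271/8) = 33.88 servings → $10.16.
strawberries only: max(122/32, 271/92) = 3.812 servings → $2.86.
sweet potato only: max(122/69, 271/26) = 10.42 servings → $3.65.
banana + strawberries with both tight: 6.577 servings and 2.374 servings → $3.75.
banana + sweet potato with both targets exact would need a negative amount; discard.
strawberries + sweet potato with both tight: 2.815 servings and 0.4627 servings → $2.27.
So the least-cost plan costs $2.27.

$2.27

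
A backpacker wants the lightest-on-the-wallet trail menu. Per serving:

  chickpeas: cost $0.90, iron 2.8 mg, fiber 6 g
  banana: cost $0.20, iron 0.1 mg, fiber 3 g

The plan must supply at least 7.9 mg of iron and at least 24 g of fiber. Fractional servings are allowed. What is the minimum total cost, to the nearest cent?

$2.97

With two linear requirements the optimum uses one or two foods; enumerate the corners.
chickpeas only: max(7.9/2.8, 24/6) = 4 servings → $3.60.
banana only: max(7.9/0.1, 24/3) = 79 servings → $15.80.
chickpeas + banana with both tight: 2.731 servings and 2.538 servings → $2.97.
The minimum over all feasible corners is $2.97.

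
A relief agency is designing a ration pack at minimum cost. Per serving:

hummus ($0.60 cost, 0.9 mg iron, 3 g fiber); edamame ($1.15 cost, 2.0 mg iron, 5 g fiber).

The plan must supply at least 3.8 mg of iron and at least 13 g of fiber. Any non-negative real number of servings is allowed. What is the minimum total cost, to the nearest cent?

Compare the cost at each extreme point of the feasible region.
hummus only: max(3.8/0.9, 13/3) = 4.333 servings → $2.60.
edamame only: max(3.8/2.0, 13/5) = 2.6 servings → $2.99.
hummus + edamame with both targets exact would need a negative amount; discard.
So the least-cost plan costs $2.60.

$2.60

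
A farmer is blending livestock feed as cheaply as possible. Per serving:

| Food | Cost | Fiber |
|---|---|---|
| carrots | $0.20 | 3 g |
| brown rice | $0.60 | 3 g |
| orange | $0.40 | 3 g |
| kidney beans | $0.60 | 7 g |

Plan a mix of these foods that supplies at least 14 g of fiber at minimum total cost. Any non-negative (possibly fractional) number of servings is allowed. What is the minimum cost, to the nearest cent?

Cost per g of fiber: carrots $0.0667, kidney beans $0.0857, orange $0.1333, brown rice $0.2000.
With no serving limits, use only carrots: 14 g / 3 g = 4.667 servings × $0.20 = $0.93.

$0.93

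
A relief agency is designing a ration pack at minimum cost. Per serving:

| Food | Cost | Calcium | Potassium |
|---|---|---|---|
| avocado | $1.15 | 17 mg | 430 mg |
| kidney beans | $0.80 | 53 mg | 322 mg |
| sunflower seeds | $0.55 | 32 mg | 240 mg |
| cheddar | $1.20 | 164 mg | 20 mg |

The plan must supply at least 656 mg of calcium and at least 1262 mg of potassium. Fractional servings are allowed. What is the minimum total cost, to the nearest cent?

This is a tiny linear program; its minimum lies at a vertex of the feasible set. List the vertices and price them.
avocado only: max(656/17, 1262/430) = 38.59 servings → $44.38.
kidney beans only: max(656/53, 1262/322) = 12.38 servings → $9.90.
sunflower seeds only: max(656/32, 1262/240) = 20.5 servings → $11.28.
cheddar only: max(656/164, 1262/20) = 63.1 servings → $75.72.
avocado + kidney beans: the both-tight solution has a negative serving — not a feasible corner.
avocado + sunflower seeds: the both-tight solution has a negative serving — not a feasible corner.
avocado + cheddar with both tight: 2.762 servings and 3.714 servings → $7.63.
kidney beans + sunflower seeds: intersection lies outside the first quadrant.
kidney beans + cheddar with both tight: 3.746 servings and 2.789 servings → $6.34.
sunflower seeds + cheddar with both tight: 5.006 servings and 3.023 servings → $6.38.
Cheapest feasible corner: $6.34.

$6.34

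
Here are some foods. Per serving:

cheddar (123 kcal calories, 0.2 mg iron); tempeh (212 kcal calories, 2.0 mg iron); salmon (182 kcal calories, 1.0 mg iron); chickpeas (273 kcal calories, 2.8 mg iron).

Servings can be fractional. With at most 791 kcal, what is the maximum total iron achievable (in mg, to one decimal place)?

Iron per kcal: chickpeas 0.01026, tempeh 0.009434, salmon 0.005495, cheddar 0.001626.
With no serving limits, spend the whole calories allowance on chickpeas: 791 kcal / 273 kcal × 2.8 mg = 8.1 mg.

8.1 mg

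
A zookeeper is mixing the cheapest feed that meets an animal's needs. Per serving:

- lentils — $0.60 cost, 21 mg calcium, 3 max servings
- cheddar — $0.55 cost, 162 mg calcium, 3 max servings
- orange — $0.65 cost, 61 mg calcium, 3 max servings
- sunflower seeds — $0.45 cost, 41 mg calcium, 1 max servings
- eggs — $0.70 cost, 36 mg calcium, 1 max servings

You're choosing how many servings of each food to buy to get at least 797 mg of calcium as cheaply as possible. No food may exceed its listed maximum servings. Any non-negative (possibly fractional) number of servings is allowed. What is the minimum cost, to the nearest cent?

$6.21

Cost per mg of calcium: cheddar $0.0034, orange $0.0107, sunflower seeds $0.0110, eggs $0.0194, lentils $0.0286.
Take 3 servings of cheddar: +486.0 mg calcium for $1.65 (total $1.65, still need 311.0 mg).
Take 3 servings of orange: +183.0 mg calcium for $1.95 (total $3.60, still need 128.0 mg).
Take 1 serving of sunflower seeds: +41.0 mg calcium for $0.45 (total $4.05, still need 87.0 mg).
Take 1 serving of eggs: +36.0 mg calcium for $0.70 (total $4.75, still need 51.0 mg).
Take 2.429 servings of lentils: +51.0 mg calcium for $1.46 (total $6.21, still need 0.0 mg).
Filling from the cheapest source first is optimal under one linear minimum: $6.21.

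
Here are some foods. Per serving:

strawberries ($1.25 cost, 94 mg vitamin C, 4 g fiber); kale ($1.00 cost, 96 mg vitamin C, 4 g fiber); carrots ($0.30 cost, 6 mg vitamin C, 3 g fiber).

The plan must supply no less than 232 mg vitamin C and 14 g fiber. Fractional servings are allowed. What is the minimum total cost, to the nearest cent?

$2.79

The cheapest plan sits at a corner of the feasible region — with two constraints it uses at most two foods.
strawberries only: max(232/94, 14/4) = 3.5 servings → $4.38.
kale only: max(232/96, 14/4) = 3.5 servings → $3.50.
carrots only: max(232/6, 14/3) = 38.67 servings → $11.60.
strawberries + kale with both targets exact would need a negative amount; discard.
strawberries + carrots with both tight: 2.372 servings and 1.504 servings → $3.42.
kale + carrots with both tight: 2.318 servings and 1.576 servings → $2.79.
The minimum over all feasible corners is $2.79.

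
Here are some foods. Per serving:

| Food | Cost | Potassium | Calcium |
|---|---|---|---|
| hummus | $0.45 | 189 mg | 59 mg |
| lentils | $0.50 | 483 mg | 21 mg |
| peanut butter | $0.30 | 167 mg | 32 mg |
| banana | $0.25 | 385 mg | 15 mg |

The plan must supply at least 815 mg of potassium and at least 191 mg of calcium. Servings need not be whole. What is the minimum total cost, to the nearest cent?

At the optimum either one food covers both requirements or two foods hit both targets exactly; no other combination can be cheaper.
hummus only: max(815/189, 191/59) = 4.312 servings → $1.94.
lentils only: max(815/483, 191/21) = 9.095 servings → $4.55.
peanut butter only: max(815/167, 191/32) = 5.969 servings → $1.79.
banana only: max(815/385, 191/15) = 12.73 servings → $3.18.
hummus + lentils with both tight: 3.063 servings and 0.4887 servings → $1.62.
hummus + peanut butter with both tight: 1.529 servings and 3.15 servings → $1.63.
hummus + banana with both tight: 3.084 servings and 0.6029 servings → $1.54.
lentils + peanut butter: intersection lies outside the first quadrant.
lentils + banana: the both-tight solution has a negative serving — not a feasible corner.
peanut butter + banana: the both-tight solution has a negative serving — not a feasible corner.
So the least-cost plan costs $1.54.

$1.54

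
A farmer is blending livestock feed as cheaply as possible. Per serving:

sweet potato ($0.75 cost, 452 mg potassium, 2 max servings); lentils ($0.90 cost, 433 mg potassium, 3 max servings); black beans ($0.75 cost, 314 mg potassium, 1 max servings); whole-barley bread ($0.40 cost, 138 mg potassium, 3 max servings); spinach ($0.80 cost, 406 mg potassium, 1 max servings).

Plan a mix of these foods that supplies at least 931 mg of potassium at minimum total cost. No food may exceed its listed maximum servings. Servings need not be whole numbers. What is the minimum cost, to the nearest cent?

$1.55

Cost per mg of potassium: sweet potato $0.0017, spinach $0.0020, lentils $0.0021, black beans $0.0024, whole-barley bread $0.0029.
Take 2 servings of sweet potato: +904.0 mg potassium for $1.50 (total $1.50, still need 27.0 mg).
Take 0.0665 servings of spinach: +27.0 mg potassium for $0.05 (total $1.55, still need 0.0 mg).
Greedy by cheapest-per-mg is optimal for a single linear constraint, so the minimum cost is $1.55.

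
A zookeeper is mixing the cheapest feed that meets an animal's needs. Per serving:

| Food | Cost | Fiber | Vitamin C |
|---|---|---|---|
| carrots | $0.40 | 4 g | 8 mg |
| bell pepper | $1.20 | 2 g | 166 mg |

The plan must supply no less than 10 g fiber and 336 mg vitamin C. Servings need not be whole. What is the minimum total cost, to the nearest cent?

For a min-cost LP with two ≥-constraints, a basic feasible solution has at most two positive variables.
carrots only: max(10/4, 336/8) = 42 servings → $16.80.
bell pepper only: max(10/2, 336/166) = 5 servings → $6.00.
carrots + bell pepper with both tight: 1.525 servings and 1.951 servings → $2.95.
The minimum over all feasible corners is $2.95.

$2.95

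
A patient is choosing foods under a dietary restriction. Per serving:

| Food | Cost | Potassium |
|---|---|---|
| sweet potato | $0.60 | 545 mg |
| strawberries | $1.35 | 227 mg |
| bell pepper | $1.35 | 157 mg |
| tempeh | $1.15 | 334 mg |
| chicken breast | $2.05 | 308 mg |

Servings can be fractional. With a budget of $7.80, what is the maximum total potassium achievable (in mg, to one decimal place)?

Potassium per dollar: sweet potato 908.3, tempeh 290.4, strawberries 168.1, chicken breast 150.2, bell pepper 116.3.
With no serving limits, spend the whole cost allowance on sweet potato: $7.80 / $0.60 × 545 mg = 7085.0 mg.

7085.0 mg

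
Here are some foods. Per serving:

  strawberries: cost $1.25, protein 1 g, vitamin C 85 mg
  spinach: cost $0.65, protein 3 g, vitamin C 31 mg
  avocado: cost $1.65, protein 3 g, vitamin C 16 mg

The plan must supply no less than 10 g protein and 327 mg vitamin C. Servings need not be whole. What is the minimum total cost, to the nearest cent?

A basic optimal solution has at most two foods positive. Try each food alone and each pair with both targets met exactly.
strawberries only: max(10/1, 327/85) = 10 servings → $12.50.
spinach only: max(10/3, 327/31) = 10.55 servings → $6.86.
avocado only: max(10/3, 327/16) = 20.44 servings → $33.72.
strawberries + spinach with both tight: 2.996 servings and 2.335 servings → $5.26.
strawberries + avocado with both tight: 3.435 servings and 2.188 servings → $7.90.
spinach + avocado: the both-tight solution has a negative serving — not a feasible corner.
Cheapest feasible corner: $5.26.

$5.26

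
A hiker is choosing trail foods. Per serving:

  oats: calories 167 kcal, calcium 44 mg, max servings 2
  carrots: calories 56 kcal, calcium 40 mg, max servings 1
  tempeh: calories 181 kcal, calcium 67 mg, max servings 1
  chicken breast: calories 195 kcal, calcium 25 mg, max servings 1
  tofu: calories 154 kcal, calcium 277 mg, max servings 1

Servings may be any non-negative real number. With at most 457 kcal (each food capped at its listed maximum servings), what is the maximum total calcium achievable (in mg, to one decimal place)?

Calcium per kcal: tofu 1.799, carrots 0.7143, tempeh 0.3702, oats 0.2635, chicken breast 0.1282.
Take 1 serving of tofu: uses 154 kcal, +277.0 mg calcium (running total 277.0 mg).
Take 1 serving of carrots: uses 56 kcal, +40.0 mg calcium (running total 317.0 mg).
Take 1 serving of tempeh: uses 181 kcal, +67.0 mg calcium (running total 384.0 mg).
Take 0.3952 servings of oats: uses 66 kcal, +17.4 mg calcium (running total 401.4 mg).
Greedy by best ratio exhausts the calories allowance optimally: 401.4 mg.

401.4 mg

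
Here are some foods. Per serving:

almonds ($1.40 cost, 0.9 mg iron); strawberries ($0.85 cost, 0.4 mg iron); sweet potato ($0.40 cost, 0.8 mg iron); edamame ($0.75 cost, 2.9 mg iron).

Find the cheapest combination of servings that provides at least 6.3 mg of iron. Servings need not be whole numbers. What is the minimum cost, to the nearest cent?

Cost per mg of iron: edamame $0.2586, sweet potato $0.5000, almonds $1.5556, strawberries $2.1250.
With no serving limits, use only edamame: 6.3 mg / 2.9 mg = 2.172 servings × $0.75 = $1.63.

$1.63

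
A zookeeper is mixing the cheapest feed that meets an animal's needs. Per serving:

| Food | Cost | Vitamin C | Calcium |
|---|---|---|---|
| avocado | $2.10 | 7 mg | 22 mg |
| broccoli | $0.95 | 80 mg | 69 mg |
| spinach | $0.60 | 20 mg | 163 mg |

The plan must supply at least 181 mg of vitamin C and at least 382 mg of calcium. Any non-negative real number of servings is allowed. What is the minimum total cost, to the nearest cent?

$2.71

avocado only: max(181/7, 382/22) = 25.86 servings → $54.30.
broccoli only: max(181/80, 382/69) = 5.536 servings → $5.26.
spinach only: max(181/20, 382/163) = 9.05 servings → $5.43.
avocado + broccoli with both tight: 14.15 servings and 1.024 servings → $30.69.
avocado + spinach with both targets exact would need a negative amount; discard.
broccoli + spinach with both tight: 1.875 servings and 1.55 servings → $2.71.
So the least-cost plan costs $2.71.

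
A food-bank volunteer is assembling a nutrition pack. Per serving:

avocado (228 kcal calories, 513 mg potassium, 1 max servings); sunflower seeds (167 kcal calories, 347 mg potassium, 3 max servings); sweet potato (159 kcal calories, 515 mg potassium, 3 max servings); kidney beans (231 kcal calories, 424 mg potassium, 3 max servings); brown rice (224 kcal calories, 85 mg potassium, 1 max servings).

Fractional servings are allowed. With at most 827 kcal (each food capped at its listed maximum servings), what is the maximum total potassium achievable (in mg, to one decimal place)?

Potassium per kcal: sweet potato 3.239, avocado 2.25, sunflower seeds 2.078, kidney beans 1.835, brown rice 0.3795.
Take 3 servings of sweet potato: uses 477 kcal, +1545.0 mg potassium (running total 1545.0 mg).
Take 1 serving of avocado: uses 228 kcal, +513.0 mg potassium (running total 2058.0 mg).
Take 0.7305 servings of sunflower seeds: uses 122 kcal, +253.5 mg potassium (running total 2311.5 mg).
Greedy by best ratio exhausts the calories allowance optimally: 2311.5 mg.

2311.5 mg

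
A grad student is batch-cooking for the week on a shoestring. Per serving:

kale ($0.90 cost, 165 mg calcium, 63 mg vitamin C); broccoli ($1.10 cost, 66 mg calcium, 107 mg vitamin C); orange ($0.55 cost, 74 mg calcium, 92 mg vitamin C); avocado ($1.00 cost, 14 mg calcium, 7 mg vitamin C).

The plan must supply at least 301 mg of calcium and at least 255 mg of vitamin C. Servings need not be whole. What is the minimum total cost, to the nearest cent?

kale only: max(301/165, 255/63) = 4.048 servings → $3.64.
broccoli only: max(301/66, 255/107) = 4.561 servings → $5.02.
orange only: max(301/74, 255/92) = 4.068 servings → $2.24.
avocado only: max(301/14, 255/7) = 36.43 servings → $36.43.
kale + broccoli with both tight: 1.139 servings and 1.712 servings → $2.91.
kale + orange with both tight: 0.8388 servings and 2.197 servings → $1.96.
kale + avocado with both targets exact would need a negative amount; discard.
broccoli + orange: intersection lies outside the first quadrant.
broccoli + avocado with both tight: 1.412 servings and 14.84 servings → $16.40.
orange + avocado with both tight: 1.9 servings and 11.46 servings → $12.50.
So the least-cost plan costs $1.96.

$1.96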